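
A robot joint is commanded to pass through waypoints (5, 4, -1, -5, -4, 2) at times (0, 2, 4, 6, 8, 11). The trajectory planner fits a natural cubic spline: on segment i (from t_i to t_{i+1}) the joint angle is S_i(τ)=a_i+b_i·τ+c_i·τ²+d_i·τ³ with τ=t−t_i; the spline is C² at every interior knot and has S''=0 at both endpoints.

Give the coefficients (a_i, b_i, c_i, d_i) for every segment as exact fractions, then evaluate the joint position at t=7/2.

Δ: Δ0=-1/2, Δ1=-5/2, Δ2=-2, Δ3=1/2, Δ4=2
row 1: diag=8, rhs=-12; c'=1/4, d'=-3/2
row 2: denom=8−2·1/4=15/2; d'=(3−2·-3/2)/(15/2)=4/5
row 3: denom=8−2·4/15=112/15; d'=(15−2·4/5)/(112/15)=201/112
row 4: denom=10−2·15/56=265/28; d'=(9−2·201/112)/(265/28)=303/530
back: M4=303/530
back: M3=201/112−15/56·303/530=87/53
back: M2=4/5−4/15·87/53=96/265
back: M1=-3/2−1/4·96/265=-843/530
M: M0=0, M1=-843/530, M2=96/265, M3=87/53, M4=303/530, M5=0
seg 0: a=5, c=M0/2=0, d=(M1−M0)/(6·2)=-281/2120, b=Δ0−h0·(2M0+M1)/6=8/265
seg 1: a=4, c=M1/2=-843/1060, d=(M2−M1)/(6·2)=69/424, b=Δ1−h1·(2M1+M2)/6=-827/530
seg 2: a=-1, c=M2/2=48/265, d=(M3−M2)/(6·2)=113/1060, b=Δ2−h2·(2M2+M3)/6=-739/265
seg 3: a=-5, c=M3/2=87/106, d=(M4−M3)/(6·2)=-189/2120, b=Δ3−h3·(2M3+M4)/6=-208/265
seg 4: a=-4, c=M4/2=303/1060, d=(M5−M4)/(6·3)=-101/3180, b=Δ4−h4·(2M4+M5)/6=757/530
t_q=7/2 → seg 1, τ=3/2; S=4+-827/530·τ+-843/1060·τ²+69/424·τ³=7111/16960

  seg 0: a=5 b=8/265 c=0 d=-281/2120
  seg 1: a=4 b=-827/530 c=-843/1060 d=69/424
  seg 2: a=-1 b=-739/265 c=48/265 d=113/1060
  seg 3: a=-5 b=-208/265 c=87/106 d=-189/2120
  seg 4: a=-4 b=757/530 c=303/1060 d=-101/3180
S(7/2) = 7111/16960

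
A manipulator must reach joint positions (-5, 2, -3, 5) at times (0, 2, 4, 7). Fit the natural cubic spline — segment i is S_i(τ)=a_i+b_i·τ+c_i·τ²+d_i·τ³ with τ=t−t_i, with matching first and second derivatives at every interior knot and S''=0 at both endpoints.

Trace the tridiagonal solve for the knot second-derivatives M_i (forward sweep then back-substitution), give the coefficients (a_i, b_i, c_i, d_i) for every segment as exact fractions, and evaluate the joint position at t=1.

  seg 0: a=-5 b=305/57 c=0 d=-211/456
  seg 1: a=2 b=-23/114 c=-211/76 d=371/456
  seg 2: a=-3 b=-88/57 c=40/19 d=-40/171
S(1) = -17/152

Δ: Δ0=7/2, Δ1=-5/2, Δ2=8/3
row 1: diag=8, rhs=-36; c'=1/4, d'=-9/2
row 2: denom=10−2·1/4=19/2; d'=(31−2·-9/2)/(19/2)=80/19
back: M2=80/19
back: M1=-9/2−1/4·80/19=-211/38
M: M0=0, M1=-211/38, M2=80/19, M3=0
seg 0: a=-5, c=M0/2=0, d=(M1−M0)/(6·2)=-211/456, b=Δ0−h0·(2M0+M1)/6=305/57
seg 1: a=2, c=M1/2=-211/76, d=(M2−M1)/(6·2)=371/456, b=Δ1−h1·(2M1+M2)/6=-23/114
seg 2: a=-3, c=M2/2=40/19, d=(M3−M2)/(6·3)=-40/171, b=Δ2−h2·(2M2+M3)/6=-88/57
t_q=1 → seg 0, τ=1; S=-5+305/57·τ+0·τ²+-211/456·τ³=-17/152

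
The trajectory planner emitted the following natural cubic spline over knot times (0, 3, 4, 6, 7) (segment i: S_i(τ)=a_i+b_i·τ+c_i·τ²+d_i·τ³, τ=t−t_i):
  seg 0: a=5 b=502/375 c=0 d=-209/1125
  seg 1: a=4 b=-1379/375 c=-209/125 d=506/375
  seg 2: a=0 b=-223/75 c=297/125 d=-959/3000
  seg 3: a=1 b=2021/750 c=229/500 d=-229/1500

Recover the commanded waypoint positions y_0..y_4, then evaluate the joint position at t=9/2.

y_0=5 y_1=4 y_2=0 y_3=1 y_4=4
S(9/2) = -7461/8000

y_0 = S_0(0) = a_0 = 5
y_1 = S_1(0) = a_1 = 4
y_2 = S_2(0) = a_2 = 0
y_3 = S_3(0) = a_3 = 1
y_4 = S_3(1) = 4
t_q=9/2 is in segment 2 (τ=1/2); S_2(τ)=-7461/8000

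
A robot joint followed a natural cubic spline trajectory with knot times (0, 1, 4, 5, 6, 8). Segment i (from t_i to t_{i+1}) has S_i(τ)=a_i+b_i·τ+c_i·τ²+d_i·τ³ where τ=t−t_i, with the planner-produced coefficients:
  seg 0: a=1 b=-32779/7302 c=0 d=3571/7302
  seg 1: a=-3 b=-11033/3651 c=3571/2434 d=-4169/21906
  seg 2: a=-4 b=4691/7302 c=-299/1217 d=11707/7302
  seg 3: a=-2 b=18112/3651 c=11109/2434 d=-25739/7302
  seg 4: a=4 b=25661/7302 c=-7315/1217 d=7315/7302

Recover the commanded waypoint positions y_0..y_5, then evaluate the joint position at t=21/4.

y_0 = S_0(0) = a_0 = 1
y_1 = S_1(0) = a_1 = -3
y_2 = S_2(0) = a_2 = -4
y_3 = S_3(0) = a_3 = -2
y_4 = S_4(0) = a_4 = 4
y_5 = S_4(2) = -5
t_q=21/4 is in segment 3 (τ=1/4); S_3(τ)=-82501/155776

y_0=1 y_1=-3 y_2=-4 y_3=-2 y_4=4 y_5=-5
S(21/4) = -82501/155776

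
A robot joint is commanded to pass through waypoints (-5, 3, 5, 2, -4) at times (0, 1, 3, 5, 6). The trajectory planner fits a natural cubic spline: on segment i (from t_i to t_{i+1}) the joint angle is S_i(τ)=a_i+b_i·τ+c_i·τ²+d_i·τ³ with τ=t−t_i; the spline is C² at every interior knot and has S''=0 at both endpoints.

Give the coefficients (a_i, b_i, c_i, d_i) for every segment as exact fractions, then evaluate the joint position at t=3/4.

Δ: Δ0=8, Δ1=1, Δ2=-3/2, Δ3=-6
row 1: diag=6, rhs=-42; c'=1/3, d'=-7
row 2: denom=8−2·1/3=22/3; d'=(-15−2·-7)/(22/3)=-3/22
row 3: denom=6−2·3/11=60/11; d'=(-27−2·-3/22)/(60/11)=-49/10
back: M3=-49/10
back: M2=-3/22−3/11·-49/10=6/5
back: M1=-7−1/3·6/5=-37/5
M: M0=0, M1=-37/5, M2=6/5, M3=-49/10, M4=0
seg 0: a=-5, c=M0/2=0, d=(M1−M0)/(6·1)=-37/30, b=Δ0−h0·(2M0+M1)/6=277/30
seg 1: a=3, c=M1/2=-37/10, d=(M2−M1)/(6·2)=43/60, b=Δ1−h1·(2M1+M2)/6=83/15
seg 2: a=5, c=M2/2=3/5, d=(M3−M2)/(6·2)=-61/120, b=Δ2−h2·(2M2+M3)/6=-2/3
seg 3: a=2, c=M3/2=-49/20, d=(M4−M3)/(6·1)=49/60, b=Δ3−h3·(2M3+M4)/6=-131/30
t_q=3/4 → seg 0, τ=3/4; S=-5+277/30·τ+0·τ²+-37/30·τ³=899/640

  seg 0: a=-5 b=277/30 c=0 d=-37/30
  seg 1: a=3 b=83/15 c=-37/10 d=43/60
  seg 2: a=5 b=-2/3 c=3/5 d=-61/120
  seg 3: a=2 b=-131/30 c=-49/20 d=49/60
S(3/4) = 899/640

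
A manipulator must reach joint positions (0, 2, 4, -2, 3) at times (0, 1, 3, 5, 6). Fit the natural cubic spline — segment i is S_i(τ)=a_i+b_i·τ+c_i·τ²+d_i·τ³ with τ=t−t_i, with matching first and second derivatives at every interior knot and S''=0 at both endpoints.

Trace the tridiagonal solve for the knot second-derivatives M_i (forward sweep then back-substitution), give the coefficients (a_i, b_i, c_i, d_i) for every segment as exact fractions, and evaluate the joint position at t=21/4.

  seg 0: a=0 b=37/20 c=0 d=3/20
  seg 1: a=2 b=23/10 c=9/20 d=-11/20
  seg 2: a=4 b=-5/2 c=-57/20 d=13/10
  seg 3: a=-2 b=17/10 c=99/20 d=-33/20
S(21/4) = -1653/1280

Δ: Δ0=2, Δ1=1, Δ2=-3, Δ3=5
row 1: diag=6, rhs=-6; c'=1/3, d'=-1
row 2: denom=8−2·1/3=22/3; d'=(-24−2·-1)/(22/3)=-3
row 3: denom=6−2·3/11=60/11; d'=(48−2·-3)/(60/11)=99/10
back: M3=99/10
back: M2=-3−3/11·99/10=-57/10
back: M1=-1−1/3·-57/10=9/10
M: M0=0, M1=9/10, M2=-57/10, M3=99/10, M4=0
seg 0: a=0, c=M0/2=0, d=(M1−M0)/(6·1)=3/20, b=Δ0−h0·(2M0+M1)/6=37/20
seg 1: a=2, c=M1/2=9/20, d=(M2−M1)/(6·2)=-11/20, b=Δ1−h1·(2M1+M2)/6=23/10
seg 2: a=4, c=M2/2=-57/20, d=(M3−M2)/(6·2)=13/10, b=Δ2−h2·(2M2+M3)/6=-5/2
seg 3: a=-2, c=M3/2=99/20, d=(M4−M3)/(6·1)=-33/20, b=Δ3−h3·(2M3+M4)/6=17/10
t_q=21/4 → seg 3, τ=1/4; S=-2+17/10·τ+99/20·τ²+-33/20·τ³=-1653/1280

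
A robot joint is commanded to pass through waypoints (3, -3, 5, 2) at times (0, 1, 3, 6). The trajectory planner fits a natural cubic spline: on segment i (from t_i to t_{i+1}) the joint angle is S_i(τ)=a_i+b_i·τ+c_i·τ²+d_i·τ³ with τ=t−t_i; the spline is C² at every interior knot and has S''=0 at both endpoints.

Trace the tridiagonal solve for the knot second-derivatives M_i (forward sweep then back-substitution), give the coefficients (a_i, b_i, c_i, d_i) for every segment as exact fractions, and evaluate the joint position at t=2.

Δ: Δ0=-6, Δ1=4, Δ2=-1
row 1: diag=6, rhs=60; c'=1/3, d'=10
row 2: denom=10−2·1/3=28/3; d'=(-30−2·10)/(28/3)=-75/14
back: M2=-75/14
back: M1=10−1/3·-75/14=165/14
M: M0=0, M1=165/14, M2=-75/14, M3=0
seg 0: a=3, c=M0/2=0, d=(M1−M0)/(6·1)=55/28, b=Δ0−h0·(2M0+M1)/6=-223/28
seg 1: a=-3, c=M1/2=165/28, d=(M2−M1)/(6·2)=-10/7, b=Δ1−h1·(2M1+M2)/6=-29/14
seg 2: a=5, c=M2/2=-75/28, d=(M3−M2)/(6·3)=25/84, b=Δ2−h2·(2M2+M3)/6=61/14
t_q=2 → seg 1, τ=1; S=-3+-29/14·τ+165/28·τ²+-10/7·τ³=-17/28

  seg 0: a=3 b=-223/28 c=0 d=55/28
  seg 1: a=-3 b=-29/14 c=165/28 d=-10/7
  seg 2: a=5 b=61/14 c=-75/28 d=25/84
S(2) = -17/28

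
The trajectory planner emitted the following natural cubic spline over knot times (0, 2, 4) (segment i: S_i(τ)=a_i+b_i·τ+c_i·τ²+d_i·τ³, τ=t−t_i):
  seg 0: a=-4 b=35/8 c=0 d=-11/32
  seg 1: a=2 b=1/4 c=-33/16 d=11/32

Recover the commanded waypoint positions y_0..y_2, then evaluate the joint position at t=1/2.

y_0=-4 y_1=2 y_2=-3
S(1/2) = -475/256

y_0 = S_0(0) = a_0 = -4
y_1 = S_1(0) = a_1 = 2
y_2 = S_1(2) = -3
t_q=1/2 is in segment 0 (τ=1/2); S_0(τ)=-475/256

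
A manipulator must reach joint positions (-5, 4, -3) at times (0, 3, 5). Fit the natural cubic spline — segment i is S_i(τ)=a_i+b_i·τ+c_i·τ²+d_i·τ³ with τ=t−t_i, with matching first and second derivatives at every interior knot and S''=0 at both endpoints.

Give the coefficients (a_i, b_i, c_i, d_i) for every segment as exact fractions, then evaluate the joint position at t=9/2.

  seg 0: a=-5 b=99/20 c=0 d=-13/60
  seg 1: a=4 b=-9/10 c=-39/20 d=13/40
S(9/2) = -41/64

Δ: Δ0=3, Δ1=-7/2
row 1: diag=10, rhs=-39; c'=1/5, d'=-39/10
back: M1=-39/10
M: M0=0, M1=-39/10, M2=0
seg 0: a=-5, c=M0/2=0, d=(M1−M0)/(6·3)=-13/60, b=Δ0−h0·(2M0+M1)/6=99/20
seg 1: a=4, c=M1/2=-39/20, d=(M2−M1)/(6·2)=13/40, b=Δ1−h1·(2M1+M2)/6=-9/10
t_q=9/2 → seg 1, τ=3/2; S=4+-9/10·τ+-39/20·τ²+13/40·τ³=-41/64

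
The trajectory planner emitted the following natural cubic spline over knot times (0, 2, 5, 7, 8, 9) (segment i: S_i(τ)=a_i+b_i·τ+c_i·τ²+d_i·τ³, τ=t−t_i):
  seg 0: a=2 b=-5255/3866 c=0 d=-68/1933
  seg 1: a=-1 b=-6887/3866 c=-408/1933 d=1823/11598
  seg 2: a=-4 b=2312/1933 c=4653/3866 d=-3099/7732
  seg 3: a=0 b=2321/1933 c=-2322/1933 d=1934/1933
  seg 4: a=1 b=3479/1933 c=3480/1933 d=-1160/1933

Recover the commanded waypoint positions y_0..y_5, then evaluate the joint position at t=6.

y_0 = S_0(0) = a_0 = 2
y_1 = S_1(0) = a_1 = -1
y_2 = S_2(0) = a_2 = -4
y_3 = S_3(0) = a_3 = 0
y_4 = S_4(0) = a_4 = 1
y_5 = S_4(1) = 4
t_q=6 is in segment 2 (τ=1); S_2(τ)=-15473/7732

y_0=2 y_1=-1 y_2=-4 y_3=0 y_4=1 y_5=4
S(6) = -15473/7732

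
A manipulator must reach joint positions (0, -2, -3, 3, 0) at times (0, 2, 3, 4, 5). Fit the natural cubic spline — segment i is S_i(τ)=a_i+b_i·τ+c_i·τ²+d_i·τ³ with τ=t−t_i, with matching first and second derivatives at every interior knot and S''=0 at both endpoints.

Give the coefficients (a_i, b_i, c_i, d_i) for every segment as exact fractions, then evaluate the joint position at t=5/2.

Δ: Δ0=-1, Δ1=-1, Δ2=6, Δ3=-3
row 1: diag=6, rhs=0; c'=1/6, d'=0
row 2: denom=4−1·1/6=23/6; d'=(42−1·0)/(23/6)=252/23
row 3: denom=4−1·6/23=86/23; d'=(-54−1·252/23)/(86/23)=-747/43
back: M3=-747/43
back: M2=252/23−6/23·-747/43=666/43
back: M1=0−1/6·666/43=-111/43
M: M0=0, M1=-111/43, M2=666/43, M3=-747/43, M4=0
seg 0: a=0, c=M0/2=0, d=(M1−M0)/(6·2)=-37/172, b=Δ0−h0·(2M0+M1)/6=-6/43
seg 1: a=-2, c=M1/2=-111/86, d=(M2−M1)/(6·1)=259/86, b=Δ1−h1·(2M1+M2)/6=-117/43
seg 2: a=-3, c=M2/2=333/43, d=(M3−M2)/(6·1)=-471/86, b=Δ2−h2·(2M2+M3)/6=321/86
seg 3: a=3, c=M3/2=-747/86, d=(M4−M3)/(6·1)=249/86, b=Δ3−h3·(2M3+M4)/6=120/43
t_q=5/2 → seg 1, τ=1/2; S=-2+-117/43·τ+-111/86·τ²+259/86·τ³=-2275/688

  seg 0: a=0 b=-6/43 c=0 d=-37/172
  seg 1: a=-2 b=-117/43 c=-111/86 d=259/86
  seg 2: a=-3 b=321/86 c=333/43 d=-471/86
  seg 3: a=3 b=120/43 c=-747/86 d=249/86
S(5/2) = -2275/688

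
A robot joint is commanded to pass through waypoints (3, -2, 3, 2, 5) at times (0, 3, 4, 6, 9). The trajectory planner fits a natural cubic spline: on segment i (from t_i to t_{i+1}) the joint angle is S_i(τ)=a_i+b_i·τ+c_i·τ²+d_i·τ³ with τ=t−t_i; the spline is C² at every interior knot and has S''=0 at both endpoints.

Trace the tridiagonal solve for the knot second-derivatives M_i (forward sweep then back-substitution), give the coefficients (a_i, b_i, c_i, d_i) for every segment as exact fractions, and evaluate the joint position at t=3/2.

Δ: Δ0=-5/3, Δ1=5, Δ2=-1/2, Δ3=1
row 1: diag=8, rhs=40; c'=1/8, d'=5
row 2: denom=6−1·1/8=47/8; d'=(-33−1·5)/(47/8)=-304/47
row 3: denom=10−2·16/47=438/47; d'=(9−2·-304/47)/(438/47)=1031/438
back: M3=1031/438
back: M2=-304/47−16/47·1031/438=-1592/219
back: M1=5−1/8·-1592/219=1294/219
M: M0=0, M1=1294/219, M2=-1592/219, M3=1031/438, M4=0
seg 0: a=3, c=M0/2=0, d=(M1−M0)/(6·3)=647/1971, b=Δ0−h0·(2M0+M1)/6=-1012/219
seg 1: a=-2, c=M1/2=647/219, d=(M2−M1)/(6·1)=-481/219, b=Δ1−h1·(2M1+M2)/6=929/219
seg 2: a=3, c=M2/2=-796/219, d=(M3−M2)/(6·2)=1405/1752, b=Δ2−h2·(2M2+M3)/6=260/73
seg 3: a=2, c=M3/2=1031/876, d=(M4−M3)/(6·3)=-1031/7884, b=Δ3−h3·(2M3+M4)/6=-593/438
t_q=3/2 → seg 0, τ=3/2; S=3+-1012/219·τ+0·τ²+647/1971·τ³=-1649/584

  seg 0: a=3 b=-1012/219 c=0 d=647/1971
  seg 1: a=-2 b=929/219 c=647/219 d=-481/219
  seg 2: a=3 b=260/73 c=-796/219 d=1405/1752
  seg 3: a=2 b=-593/438 c=1031/876 d=-1031/7884
S(3/2) = -1649/584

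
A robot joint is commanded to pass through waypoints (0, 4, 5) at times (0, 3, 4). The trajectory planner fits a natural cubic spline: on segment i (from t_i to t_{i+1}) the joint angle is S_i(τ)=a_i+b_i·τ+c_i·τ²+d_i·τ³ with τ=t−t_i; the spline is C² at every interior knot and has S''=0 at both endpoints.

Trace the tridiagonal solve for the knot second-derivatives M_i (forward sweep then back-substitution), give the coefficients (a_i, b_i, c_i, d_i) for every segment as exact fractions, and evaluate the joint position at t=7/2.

Δ: Δ0=4/3, Δ1=1
row 1: diag=8, rhs=-2; c'=1/8, d'=-1/4
back: M1=-1/4
M: M0=0, M1=-1/4, M2=0
seg 0: a=0, c=M0/2=0, d=(M1−M0)/(6·3)=-1/72, b=Δ0−h0·(2M0+M1)/6=35/24
seg 1: a=4, c=M1/2=-1/8, d=(M2−M1)/(6·1)=1/24, b=Δ1−h1·(2M1+M2)/6=13/12
t_q=7/2 → seg 1, τ=1/2; S=4+13/12·τ+-1/8·τ²+1/24·τ³=289/64

  seg 0: a=0 b=35/24 c=0 d=-1/72
  seg 1: a=4 b=13/12 c=-1/8 d=1/24
S(7/2) = 289/64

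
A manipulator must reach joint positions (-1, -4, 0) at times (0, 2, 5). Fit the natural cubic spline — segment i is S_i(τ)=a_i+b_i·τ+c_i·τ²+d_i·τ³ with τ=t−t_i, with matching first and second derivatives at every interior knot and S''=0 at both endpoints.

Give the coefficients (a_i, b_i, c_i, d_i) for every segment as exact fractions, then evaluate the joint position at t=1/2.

Δ: Δ0=-3/2, Δ1=4/3
row 1: diag=10, rhs=17; c'=3/10, d'=17/10
back: M1=17/10
M: M0=0, M1=17/10, M2=0
seg 0: a=-1, c=M0/2=0, d=(M1−M0)/(6·2)=17/120, b=Δ0−h0·(2M0+M1)/6=-31/15
seg 1: a=-4, c=M1/2=17/20, d=(M2−M1)/(6·3)=-17/180, b=Δ1−h1·(2M1+M2)/6=-11/30
t_q=1/2 → seg 0, τ=1/2; S=-1+-31/15·τ+0·τ²+17/120·τ³=-129/64

  seg 0: a=-1 b=-31/15 c=0 d=17/120
  seg 1: a=-4 b=-11/30 c=17/20 d=-17/180
S(1/2) = -129/64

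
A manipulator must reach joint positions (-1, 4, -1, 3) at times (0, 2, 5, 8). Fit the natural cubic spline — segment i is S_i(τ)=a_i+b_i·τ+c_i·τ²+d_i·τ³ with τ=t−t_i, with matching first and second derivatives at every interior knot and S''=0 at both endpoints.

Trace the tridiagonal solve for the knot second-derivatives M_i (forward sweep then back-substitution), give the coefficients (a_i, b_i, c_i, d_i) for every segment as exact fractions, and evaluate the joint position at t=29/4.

Δ: Δ0=5/2, Δ1=-5/3, Δ2=4/3
row 1: diag=10, rhs=-25; c'=3/10, d'=-5/2
row 2: denom=12−3·3/10=111/10; d'=(18−3·-5/2)/(111/10)=85/37
back: M2=85/37
back: M1=-5/2−3/10·85/37=-118/37
M: M0=0, M1=-118/37, M2=85/37, M3=0
seg 0: a=-1, c=M0/2=0, d=(M1−M0)/(6·2)=-59/222, b=Δ0−h0·(2M0+M1)/6=791/222
seg 1: a=4, c=M1/2=-59/37, d=(M2−M1)/(6·3)=203/666, b=Δ1−h1·(2M1+M2)/6=83/222
seg 2: a=-1, c=M2/2=85/74, d=(M3−M2)/(6·3)=-85/666, b=Δ2−h2·(2M2+M3)/6=-107/111
t_q=29/4 → seg 2, τ=9/4; S=-1+-107/111·τ+85/74·τ²+-85/666·τ³=5647/4736

  seg 0: a=-1 b=791/222 c=0 d=-59/222
  seg 1: a=4 b=83/222 c=-59/37 d=203/666
  seg 2: a=-1 b=-107/111 c=85/74 d=-85/666
S(29/4) = 5647/4736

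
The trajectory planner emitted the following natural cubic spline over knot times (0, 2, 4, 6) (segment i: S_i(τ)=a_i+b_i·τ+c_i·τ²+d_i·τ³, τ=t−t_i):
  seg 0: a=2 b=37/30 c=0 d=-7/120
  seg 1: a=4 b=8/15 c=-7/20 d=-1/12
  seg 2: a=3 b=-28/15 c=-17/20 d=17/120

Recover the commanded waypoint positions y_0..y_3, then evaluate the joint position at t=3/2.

y_0 = S_0(0) = a_0 = 2
y_1 = S_1(0) = a_1 = 4
y_2 = S_2(0) = a_2 = 3
y_3 = S_2(2) = -3
t_q=3/2 is in segment 0 (τ=3/2); S_0(τ)=1169/320

y_0=2 y_1=4 y_2=3 y_3=-3
S(3/2) = 1169/320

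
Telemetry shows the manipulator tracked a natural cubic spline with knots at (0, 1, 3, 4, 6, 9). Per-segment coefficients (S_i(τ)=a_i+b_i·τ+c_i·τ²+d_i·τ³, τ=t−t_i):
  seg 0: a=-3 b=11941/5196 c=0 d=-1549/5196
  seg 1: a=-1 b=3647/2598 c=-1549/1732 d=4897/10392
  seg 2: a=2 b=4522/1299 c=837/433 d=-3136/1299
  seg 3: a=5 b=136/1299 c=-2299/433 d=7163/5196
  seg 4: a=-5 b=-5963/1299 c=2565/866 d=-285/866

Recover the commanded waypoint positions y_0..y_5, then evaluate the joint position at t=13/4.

y_0=-3 y_1=-1 y_2=2 y_3=5 y_4=-5 y_5=-1
S(13/4) = 20461/6928

y_0 = S_0(0) = a_0 = -3
y_1 = S_1(0) = a_1 = -1
y_2 = S_2(0) = a_2 = 2
y_3 = S_3(0) = a_3 = 5
y_4 = S_4(0) = a_4 = -5
y_5 = S_4(3) = -1
t_q=13/4 is in segment 2 (τ=1/4); S_2(τ)=20461/6928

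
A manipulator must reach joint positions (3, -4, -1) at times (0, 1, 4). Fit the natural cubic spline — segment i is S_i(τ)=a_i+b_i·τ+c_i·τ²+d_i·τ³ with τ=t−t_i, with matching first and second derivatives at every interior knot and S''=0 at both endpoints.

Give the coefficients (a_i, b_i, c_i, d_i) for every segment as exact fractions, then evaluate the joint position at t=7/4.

  seg 0: a=3 b=-8 c=0 d=1
  seg 1: a=-4 b=-5 c=3 d=-1/3
S(7/4) = -397/64

Δ: Δ0=-7, Δ1=1
row 1: diag=8, rhs=48; c'=3/8, d'=6
back: M1=6
M: M0=0, M1=6, M2=0
seg 0: a=3, c=M0/2=0, d=(M1−M0)/(6·1)=1, b=Δ0−h0·(2M0+M1)/6=-8
seg 1: a=-4, c=M1/2=3, d=(M2−M1)/(6·3)=-1/3, b=Δ1−h1·(2M1+M2)/6=-5
t_q=7/4 → seg 1, τ=3/4; S=-4+-5·τ+3·τ²+-1/3·τ³=-397/64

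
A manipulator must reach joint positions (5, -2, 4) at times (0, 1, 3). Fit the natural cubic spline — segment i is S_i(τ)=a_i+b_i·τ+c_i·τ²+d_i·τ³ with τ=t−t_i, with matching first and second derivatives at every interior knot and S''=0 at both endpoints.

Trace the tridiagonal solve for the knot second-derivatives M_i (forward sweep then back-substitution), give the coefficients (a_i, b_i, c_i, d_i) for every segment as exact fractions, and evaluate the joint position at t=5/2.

  seg 0: a=5 b=-26/3 c=0 d=5/3
  seg 1: a=-2 b=-11/3 c=5 d=-5/6
S(5/2) = 15/16

Δ: Δ0=-7, Δ1=3
row 1: diag=6, rhs=60; c'=1/3, d'=10
back: M1=10
M: M0=0, M1=10, M2=0
seg 0: a=5, c=M0/2=0, d=(M1−M0)/(6·1)=5/3, b=Δ0−h0·(2M0+M1)/6=-26/3
seg 1: a=-2, c=M1/2=5, d=(M2−M1)/(6·2)=-5/6, b=Δ1−h1·(2M1+M2)/6=-11/3
t_q=5/2 → seg 1, τ=3/2; S=-2+-11/3·τ+5·τ²+-5/6·τ³=15/16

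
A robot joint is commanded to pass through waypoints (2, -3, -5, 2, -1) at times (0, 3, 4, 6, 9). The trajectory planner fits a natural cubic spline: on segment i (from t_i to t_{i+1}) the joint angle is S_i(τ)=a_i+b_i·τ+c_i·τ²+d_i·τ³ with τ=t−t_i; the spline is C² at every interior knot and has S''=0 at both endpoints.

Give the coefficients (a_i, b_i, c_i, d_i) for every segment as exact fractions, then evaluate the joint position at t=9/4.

  seg 0: a=2 b=-241/219 c=0 d=-124/1971
  seg 1: a=-3 b=-613/219 c=-124/219 d=299/219
  seg 2: a=-5 b=12/73 c=773/219 d=-1631/1752
  seg 3: a=2 b=1363/438 c=-1801/876 d=1801/7884
S(9/4) = -1393/1168

Δ: Δ0=-5/3, Δ1=-2, Δ2=7/2, Δ3=-1
row 1: diag=8, rhs=-2; c'=1/8, d'=-1/4
row 2: denom=6−1·1/8=47/8; d'=(33−1·-1/4)/(47/8)=266/47
row 3: denom=10−2·16/47=438/47; d'=(-27−2·266/47)/(438/47)=-1801/438
back: M3=-1801/438
back: M2=266/47−16/47·-1801/438=1546/219
back: M1=-1/4−1/8·1546/219=-248/219
M: M0=0, M1=-248/219, M2=1546/219, M3=-1801/438, M4=0
seg 0: a=2, c=M0/2=0, d=(M1−M0)/(6·3)=-124/1971, b=Δ0−h0·(2M0+M1)/6=-241/219
seg 1: a=-3, c=M1/2=-124/219, d=(M2−M1)/(6·1)=299/219, b=Δ1−h1·(2M1+M2)/6=-613/219
seg 2: a=-5, c=M2/2=773/219, d=(M3−M2)/(6·2)=-1631/1752, b=Δ2−h2·(2M2+M3)/6=12/73
seg 3: a=2, c=M3/2=-1801/876, d=(M4−M3)/(6·3)=1801/7884, b=Δ3−h3·(2M3+M4)/6=1363/438
t_q=9/4 → seg 0, τ=9/4; S=2+-241/219·τ+0·τ²+-124/1971·τ³=-1393/1168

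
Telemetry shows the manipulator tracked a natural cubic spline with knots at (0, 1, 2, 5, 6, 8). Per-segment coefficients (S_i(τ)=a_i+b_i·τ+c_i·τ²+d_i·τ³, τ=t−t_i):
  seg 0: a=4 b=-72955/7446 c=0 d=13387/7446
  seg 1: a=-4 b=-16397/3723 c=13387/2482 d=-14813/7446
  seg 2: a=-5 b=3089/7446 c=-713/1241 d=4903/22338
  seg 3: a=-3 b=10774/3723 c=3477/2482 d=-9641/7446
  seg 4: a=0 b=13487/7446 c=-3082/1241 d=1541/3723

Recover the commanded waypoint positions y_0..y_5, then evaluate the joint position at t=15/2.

y_0=4 y_1=-4 y_2=-5 y_3=-3 y_4=0 y_5=-3
S(15/2) = -14633/9928

y_0 = S_0(0) = a_0 = 4
y_1 = S_1(0) = a_1 = -4
y_2 = S_2(0) = a_2 = -5
y_3 = S_3(0) = a_3 = -3
y_4 = S_4(0) = a_4 = 0
y_5 = S_4(2) = -3
t_q=15/2 is in segment 4 (τ=3/2); S_4(τ)=-14633/9928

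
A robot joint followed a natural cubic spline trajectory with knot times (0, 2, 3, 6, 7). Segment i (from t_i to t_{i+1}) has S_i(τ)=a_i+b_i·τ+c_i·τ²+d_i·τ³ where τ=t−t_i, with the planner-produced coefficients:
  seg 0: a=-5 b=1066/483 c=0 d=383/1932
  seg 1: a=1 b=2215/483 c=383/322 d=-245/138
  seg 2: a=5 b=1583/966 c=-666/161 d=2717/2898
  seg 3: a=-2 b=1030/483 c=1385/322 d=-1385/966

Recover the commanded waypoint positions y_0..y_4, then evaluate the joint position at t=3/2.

y_0=-5 y_1=1 y_2=5 y_3=-2 y_4=3
S(3/2) = -751/736

y_0 = S_0(0) = a_0 = -5
y_1 = S_1(0) = a_1 = 1
y_2 = S_2(0) = a_2 = 5
y_3 = S_3(0) = a_3 = -2
y_4 = S_3(1) = 3
t_q=3/2 is in segment 0 (τ=3/2); S_0(τ)=-751/736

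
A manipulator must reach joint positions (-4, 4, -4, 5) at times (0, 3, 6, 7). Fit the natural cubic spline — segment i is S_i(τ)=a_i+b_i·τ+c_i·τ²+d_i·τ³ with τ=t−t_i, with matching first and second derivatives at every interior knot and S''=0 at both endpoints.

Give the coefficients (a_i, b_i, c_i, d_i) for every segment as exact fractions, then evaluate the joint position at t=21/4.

Δ: Δ0=8/3, Δ1=-8/3, Δ2=9
row 1: diag=12, rhs=-32; c'=1/4, d'=-8/3
row 2: denom=8−3·1/4=29/4; d'=(70−3·-8/3)/(29/4)=312/29
back: M2=312/29
back: M1=-8/3−1/4·312/29=-466/87
M: M0=0, M1=-466/87, M2=312/29, M3=0
seg 0: a=-4, c=M0/2=0, d=(M1−M0)/(6·3)=-233/783, b=Δ0−h0·(2M0+M1)/6=155/29
seg 1: a=4, c=M1/2=-233/87, d=(M2−M1)/(6·3)=701/783, b=Δ1−h1·(2M1+M2)/6=-78/29
seg 2: a=-4, c=M2/2=156/29, d=(M3−M2)/(6·1)=-52/29, b=Δ2−h2·(2M2+M3)/6=157/29
t_q=21/4 → seg 1, τ=9/4; S=4+-78/29·τ+-233/87·τ²+701/783·τ³=-10045/1856

  seg 0: a=-4 b=155/29 c=0 d=-233/783
  seg 1: a=4 b=-78/29 c=-233/87 d=701/783
  seg 2: a=-4 b=157/29 c=156/29 d=-52/29
S(21/4) = -10045/1856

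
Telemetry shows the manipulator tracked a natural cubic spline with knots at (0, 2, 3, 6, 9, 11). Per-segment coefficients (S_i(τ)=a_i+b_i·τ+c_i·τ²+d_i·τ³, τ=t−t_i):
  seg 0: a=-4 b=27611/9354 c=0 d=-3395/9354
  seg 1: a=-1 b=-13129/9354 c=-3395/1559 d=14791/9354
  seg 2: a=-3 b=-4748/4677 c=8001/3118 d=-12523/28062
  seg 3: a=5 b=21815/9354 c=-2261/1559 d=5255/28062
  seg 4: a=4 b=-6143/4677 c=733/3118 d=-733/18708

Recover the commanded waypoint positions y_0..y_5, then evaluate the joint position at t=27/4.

y_0 = S_0(0) = a_0 = -4
y_1 = S_1(0) = a_1 = -1
y_2 = S_2(0) = a_2 = -3
y_3 = S_3(0) = a_3 = 5
y_4 = S_4(0) = a_4 = 4
y_5 = S_4(2) = 2
t_q=27/4 is in segment 3 (τ=3/4); S_3(τ)=1199773/199552

y_0=-4 y_1=-1 y_2=-3 y_3=5 y_4=4 y_5=2
S(27/4) = 1199773/199552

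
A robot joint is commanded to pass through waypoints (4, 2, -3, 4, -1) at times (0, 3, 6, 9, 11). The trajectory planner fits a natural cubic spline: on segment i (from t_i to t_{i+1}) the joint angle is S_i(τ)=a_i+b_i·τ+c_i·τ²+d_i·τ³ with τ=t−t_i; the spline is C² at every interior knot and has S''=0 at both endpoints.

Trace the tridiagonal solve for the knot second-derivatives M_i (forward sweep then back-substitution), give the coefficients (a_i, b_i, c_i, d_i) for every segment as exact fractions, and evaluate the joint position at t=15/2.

  seg 0: a=4 b=-1/276 c=0 d=-61/828
  seg 1: a=2 b=-275/138 c=-61/92 d=71/276
  seg 2: a=-3 b=269/276 c=38/23 d=-331/828
  seg 3: a=4 b=13/138 c=-179/92 d=179/552
S(15/2) = 611/736

Δ: Δ0=-2/3, Δ1=-5/3, Δ2=7/3, Δ3=-5/2
row 1: diag=12, rhs=-6; c'=1/4, d'=-1/2
row 2: denom=12−3·1/4=45/4; d'=(24−3·-1/2)/(45/4)=34/15
row 3: denom=10−3·4/15=46/5; d'=(-29−3·34/15)/(46/5)=-179/46
back: M3=-179/46
back: M2=34/15−4/15·-179/46=76/23
back: M1=-1/2−1/4·76/23=-61/46
M: M0=0, M1=-61/46, M2=76/23, M3=-179/46, M4=0
seg 0: a=4, c=M0/2=0, d=(M1−M0)/(6·3)=-61/828, b=Δ0−h0·(2M0+M1)/6=-1/276
seg 1: a=2, c=M1/2=-61/92, d=(M2−M1)/(6·3)=71/276, b=Δ1−h1·(2M1+M2)/6=-275/138
seg 2: a=-3, c=M2/2=38/23, d=(M3−M2)/(6·3)=-331/828, b=Δ2−h2·(2M2+M3)/6=269/276
seg 3: a=4, c=M3/2=-179/92, d=(M4−M3)/(6·2)=179/552, b=Δ3−h3·(2M3+M4)/6=13/138
t_q=15/2 → seg 2, τ=3/2; S=-3+269/276·τ+38/23·τ²+-331/828·τ³=611/736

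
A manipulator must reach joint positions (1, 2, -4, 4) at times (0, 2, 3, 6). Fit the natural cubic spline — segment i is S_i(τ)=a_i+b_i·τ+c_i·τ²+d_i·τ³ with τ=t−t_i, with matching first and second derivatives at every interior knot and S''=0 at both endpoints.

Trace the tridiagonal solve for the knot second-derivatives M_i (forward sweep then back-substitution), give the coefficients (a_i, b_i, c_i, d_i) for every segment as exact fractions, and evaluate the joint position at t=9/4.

Δ: Δ0=1/2, Δ1=-6, Δ2=8/3
row 1: diag=6, rhs=-39; c'=1/6, d'=-13/2
row 2: denom=8−1·1/6=47/6; d'=(52−1·-13/2)/(47/6)=351/47
back: M2=351/47
back: M1=-13/2−1/6·351/47=-364/47
M: M0=0, M1=-364/47, M2=351/47, M3=0
seg 0: a=1, c=M0/2=0, d=(M1−M0)/(6·2)=-91/141, b=Δ0−h0·(2M0+M1)/6=869/282
seg 1: a=2, c=M1/2=-182/47, d=(M2−M1)/(6·1)=715/282, b=Δ1−h1·(2M1+M2)/6=-1315/282
seg 2: a=-4, c=M2/2=351/94, d=(M3−M2)/(6·3)=-39/94, b=Δ2−h2·(2M2+M3)/6=-677/141
t_q=9/4 → seg 1, τ=1/4; S=2+-1315/282·τ+-182/47·τ²+715/282·τ³=3801/6016

  seg 0: a=1 b=869/282 c=0 d=-91/141
  seg 1: a=2 b=-1315/282 c=-182/47 d=715/282
  seg 2: a=-4 b=-677/141 c=351/94 d=-39/94
S(9/4) = 3801/6016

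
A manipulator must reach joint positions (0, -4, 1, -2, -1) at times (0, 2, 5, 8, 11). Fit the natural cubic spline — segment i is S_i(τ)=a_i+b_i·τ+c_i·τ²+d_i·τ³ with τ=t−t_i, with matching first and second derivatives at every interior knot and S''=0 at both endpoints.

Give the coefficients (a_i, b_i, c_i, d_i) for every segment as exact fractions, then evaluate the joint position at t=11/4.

  seg 0: a=0 b=-205/69 c=0 d=67/276
  seg 1: a=-4 b=-4/69 c=67/46 d=-365/1242
  seg 2: a=1 b=103/138 c=-82/69 d=251/1242
  seg 3: a=-2 b=-64/69 c=29/46 d=-29/414
S(11/4) = -9857/2944

Δ: Δ0=-2, Δ1=5/3, Δ2=-1, Δ3=1/3
row 1: diag=10, rhs=22; c'=3/10, d'=11/5
row 2: denom=12−3·3/10=111/10; d'=(-16−3·11/5)/(111/10)=-226/111
row 3: denom=12−3·10/37=414/37; d'=(8−3·-226/111)/(414/37)=29/23
back: M3=29/23
back: M2=-226/111−10/37·29/23=-164/69
back: M1=11/5−3/10·-164/69=67/23
M: M0=0, M1=67/23, M2=-164/69, M3=29/23, M4=0
seg 0: a=0, c=M0/2=0, d=(M1−M0)/(6·2)=67/276, b=Δ0−h0·(2M0+M1)/6=-205/69
seg 1: a=-4, c=M1/2=67/46, d=(M2−M1)/(6·3)=-365/1242, b=Δ1−h1·(2M1+M2)/6=-4/69
seg 2: a=1, c=M2/2=-82/69, d=(M3−M2)/(6·3)=251/1242, b=Δ2−h2·(2M2+M3)/6=103/138
seg 3: a=-2, c=M3/2=29/46, d=(M4−M3)/(6·3)=-29/414, b=Δ3−h3·(2M3+M4)/6=-64/69
t_q=11/4 → seg 1, τ=3/4; S=-4+-4/69·τ+67/46·τ²+-365/1242·τ³=-9857/2944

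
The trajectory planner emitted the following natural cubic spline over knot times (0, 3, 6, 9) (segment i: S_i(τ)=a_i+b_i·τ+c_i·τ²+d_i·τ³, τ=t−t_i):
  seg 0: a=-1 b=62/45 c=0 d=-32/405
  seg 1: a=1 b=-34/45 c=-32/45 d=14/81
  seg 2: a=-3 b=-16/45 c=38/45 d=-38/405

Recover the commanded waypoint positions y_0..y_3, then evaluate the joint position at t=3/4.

y_0=-1 y_1=1 y_2=-3 y_3=1
S(3/4) = 0

y_0 = S_0(0) = a_0 = -1
y_1 = S_1(0) = a_1 = 1
y_2 = S_2(0) = a_2 = -3
y_3 = S_2(3) = 1
t_q=3/4 is in segment 0 (τ=3/4); S_0(τ)=0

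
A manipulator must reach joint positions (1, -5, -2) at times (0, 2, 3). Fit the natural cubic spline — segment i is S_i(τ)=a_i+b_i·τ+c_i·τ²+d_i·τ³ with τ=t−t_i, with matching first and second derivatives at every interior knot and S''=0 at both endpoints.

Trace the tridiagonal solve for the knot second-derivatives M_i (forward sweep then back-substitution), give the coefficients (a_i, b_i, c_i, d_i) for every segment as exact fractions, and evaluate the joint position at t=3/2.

  seg 0: a=1 b=-5 c=0 d=1/2
  seg 1: a=-5 b=1 c=3 d=-1
S(3/2) = -77/16

Δ: Δ0=-3, Δ1=3
row 1: diag=6, rhs=36; c'=1/6, d'=6
back: M1=6
M: M0=0, M1=6, M2=0
seg 0: a=1, c=M0/2=0, d=(M1−M0)/(6·2)=1/2, b=Δ0−h0·(2M0+M1)/6=-5
seg 1: a=-5, c=M1/2=3, d=(M2−M1)/(6·1)=-1, b=Δ1−h1·(2M1+M2)/6=1
t_q=3/2 → seg 0, τ=3/2; S=1+-5·τ+0·τ²+1/2·τ³=-77/16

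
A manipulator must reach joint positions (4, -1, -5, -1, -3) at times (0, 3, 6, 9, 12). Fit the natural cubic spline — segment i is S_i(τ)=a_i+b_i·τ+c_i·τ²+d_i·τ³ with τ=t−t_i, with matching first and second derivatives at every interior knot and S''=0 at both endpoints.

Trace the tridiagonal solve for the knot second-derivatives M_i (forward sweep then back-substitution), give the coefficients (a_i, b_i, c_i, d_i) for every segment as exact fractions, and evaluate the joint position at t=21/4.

Δ: Δ0=-5/3, Δ1=-4/3, Δ2=4/3, Δ3=-2/3
row 1: diag=12, rhs=2; c'=1/4, d'=1/6
row 2: denom=12−3·1/4=45/4; d'=(16−3·1/6)/(45/4)=62/45
row 3: denom=12−3·4/15=56/5; d'=(-12−3·62/45)/(56/5)=-121/84
back: M3=-121/84
back: M2=62/45−4/15·-121/84=37/21
back: M1=1/6−1/4·37/21=-23/84
M: M0=0, M1=-23/84, M2=37/21, M3=-121/84, M4=0
seg 0: a=4, c=M0/2=0, d=(M1−M0)/(6·3)=-23/1512, b=Δ0−h0·(2M0+M1)/6=-257/168
seg 1: a=-1, c=M1/2=-23/168, d=(M2−M1)/(6·3)=19/168, b=Δ1−h1·(2M1+M2)/6=-163/84
seg 2: a=-5, c=M2/2=37/42, d=(M3−M2)/(6·3)=-269/1512, b=Δ2−h2·(2M2+M3)/6=7/24
seg 3: a=-1, c=M3/2=-121/168, d=(M4−M3)/(6·3)=121/1512, b=Δ3−h3·(2M3+M4)/6=65/84
t_q=21/4 → seg 1, τ=9/4; S=-1+-163/84·τ+-23/168·τ²+19/168·τ³=-17099/3584

  seg 0: a=4 b=-257/168 c=0 d=-23/1512
  seg 1: a=-1 b=-163/84 c=-23/168 d=19/168
  seg 2: a=-5 b=7/24 c=37/42 d=-269/1512
  seg 3: a=-1 b=65/84 c=-121/168 d=121/1512
S(21/4) = -17099/3584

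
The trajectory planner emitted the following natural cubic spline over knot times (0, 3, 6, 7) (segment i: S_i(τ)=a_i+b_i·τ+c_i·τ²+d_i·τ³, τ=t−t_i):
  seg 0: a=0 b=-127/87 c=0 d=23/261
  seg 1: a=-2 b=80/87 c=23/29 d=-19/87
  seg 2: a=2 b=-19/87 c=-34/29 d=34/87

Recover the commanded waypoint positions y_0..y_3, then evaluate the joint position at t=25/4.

y_0=0 y_1=-2 y_2=2 y_3=1
S(25/4) = 1743/928

y_0 = S_0(0) = a_0 = 0
y_1 = S_1(0) = a_1 = -2
y_2 = S_2(0) = a_2 = 2
y_3 = S_2(1) = 1
t_q=25/4 is in segment 2 (τ=1/4); S_2(τ)=1743/928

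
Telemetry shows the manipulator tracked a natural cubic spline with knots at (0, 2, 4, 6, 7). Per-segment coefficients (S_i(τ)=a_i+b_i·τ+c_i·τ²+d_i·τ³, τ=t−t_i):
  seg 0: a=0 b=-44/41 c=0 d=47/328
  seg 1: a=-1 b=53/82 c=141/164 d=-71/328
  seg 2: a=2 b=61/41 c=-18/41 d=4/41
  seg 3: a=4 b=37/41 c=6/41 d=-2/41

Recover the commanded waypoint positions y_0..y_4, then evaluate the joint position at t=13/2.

y_0=0 y_1=-1 y_2=2 y_3=4 y_4=5
S(13/2) = 735/164

y_0 = S_0(0) = a_0 = 0
y_1 = S_1(0) = a_1 = -1
y_2 = S_2(0) = a_2 = 2
y_3 = S_3(0) = a_3 = 4
y_4 = S_3(1) = 5
t_q=13/2 is in segment 3 (τ=1/2); S_3(τ)=735/164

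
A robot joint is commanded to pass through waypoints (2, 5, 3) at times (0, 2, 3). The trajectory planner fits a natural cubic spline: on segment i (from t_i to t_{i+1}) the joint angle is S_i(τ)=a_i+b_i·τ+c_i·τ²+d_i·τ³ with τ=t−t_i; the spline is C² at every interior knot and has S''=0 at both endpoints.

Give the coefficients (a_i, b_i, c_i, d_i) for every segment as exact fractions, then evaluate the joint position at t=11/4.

  seg 0: a=2 b=8/3 c=0 d=-7/24
  seg 1: a=5 b=-5/6 c=-7/4 d=7/12
S(11/4) = 931/256

Δ: Δ0=3/2, Δ1=-2
row 1: diag=6, rhs=-21; c'=1/6, d'=-7/2
back: M1=-7/2
M: M0=0, M1=-7/2, M2=0
seg 0: a=2, c=M0/2=0, d=(M1−M0)/(6·2)=-7/24, b=Δ0−h0·(2M0+M1)/6=8/3
seg 1: a=5, c=M1/2=-7/4, d=(M2−M1)/(6·1)=7/12, b=Δ1−h1·(2M1+M2)/6=-5/6
t_q=11/4 → seg 1, τ=3/4; S=5+-5/6·τ+-7/4·τ²+7/12·τ³=931/256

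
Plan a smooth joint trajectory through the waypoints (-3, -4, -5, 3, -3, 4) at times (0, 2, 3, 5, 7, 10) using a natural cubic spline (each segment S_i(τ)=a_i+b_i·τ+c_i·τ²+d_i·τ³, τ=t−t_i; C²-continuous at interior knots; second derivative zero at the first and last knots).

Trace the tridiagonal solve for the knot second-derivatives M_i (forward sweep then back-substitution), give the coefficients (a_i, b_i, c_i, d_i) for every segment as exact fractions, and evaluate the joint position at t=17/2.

  seg 0: a=-3 b=433/3630 c=0 d=-281/1815
  seg 1: a=-4 b=-6311/3630 c=-562/605 d=6053/3630
  seg 2: a=-5 b=232/165 c=4929/1210 d=-10079/7260
  seg 3: a=3 b=1889/1815 c=-515/121 d=2029/1815
  seg 4: a=-3 b=-4663/1815 c=1483/605 d=-1483/5445
S(17/2) = -10927/4840

Δ: Δ0=-1/2, Δ1=-1, Δ2=4, Δ3=-3, Δ4=7/3
row 1: diag=6, rhs=-3; c'=1/6, d'=-1/2
row 2: denom=6−1·1/6=35/6; d'=(30−1·-1/2)/(35/6)=183/35
row 3: denom=8−2·12/35=256/35; d'=(-42−2·183/35)/(256/35)=-459/64
row 4: denom=10−2·35/128=605/64; d'=(32−2·-459/64)/(605/64)=2966/605
back: M4=2966/605
back: M3=-459/64−35/128·2966/605=-1030/121
back: M2=183/35−12/35·-1030/121=4929/605
back: M1=-1/2−1/6·4929/605=-1124/605
M: M0=0, M1=-1124/605, M2=4929/605, M3=-1030/121, M4=2966/605, M5=0
seg 0: a=-3, c=M0/2=0, d=(M1−M0)/(6·2)=-281/1815, b=Δ0−h0·(2M0+M1)/6=433/3630
seg 1: a=-4, c=M1/2=-562/605, d=(M2−M1)/(6·1)=6053/3630, b=Δ1−h1·(2M1+M2)/6=-6311/3630
seg 2: a=-5, c=M2/2=4929/1210, d=(M3−M2)/(6·2)=-10079/7260, b=Δ2−h2·(2M2+M3)/6=232/165
seg 3: a=3, c=M3/2=-515/121, d=(M4−M3)/(6·2)=2029/1815, b=Δ3−h3·(2M3+M4)/6=1889/1815
seg 4: a=-3, c=M4/2=1483/605, d=(M5−M4)/(6·3)=-1483/5445, b=Δ4−h4·(2M4+M5)/6=-4663/1815
t_q=17/2 → seg 4, τ=3/2; S=-3+-4663/1815·τ+1483/605·τ²+-1483/5445·τ³=-10927/4840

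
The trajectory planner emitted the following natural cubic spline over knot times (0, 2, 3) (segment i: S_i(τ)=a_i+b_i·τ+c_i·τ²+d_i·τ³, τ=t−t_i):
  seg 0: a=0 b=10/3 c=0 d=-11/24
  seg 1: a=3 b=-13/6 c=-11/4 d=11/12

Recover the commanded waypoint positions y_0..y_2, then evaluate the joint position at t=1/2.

y_0 = S_0(0) = a_0 = 0
y_1 = S_1(0) = a_1 = 3
y_2 = S_1(1) = -1
t_q=1/2 is in segment 0 (τ=1/2); S_0(τ)=103/64

y_0=0 y_1=3 y_2=-1
S(1/2) = 103/64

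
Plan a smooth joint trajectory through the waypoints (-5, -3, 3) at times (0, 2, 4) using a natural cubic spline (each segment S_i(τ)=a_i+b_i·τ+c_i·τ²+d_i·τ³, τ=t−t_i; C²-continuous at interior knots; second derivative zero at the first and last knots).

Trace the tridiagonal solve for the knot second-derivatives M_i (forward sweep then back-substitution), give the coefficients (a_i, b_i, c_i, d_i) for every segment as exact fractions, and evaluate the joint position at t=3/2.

Δ: Δ0=1, Δ1=3
row 1: diag=8, rhs=12; c'=1/4, d'=3/2
back: M1=3/2
M: M0=0, M1=3/2, M2=0
seg 0: a=-5, c=M0/2=0, d=(M1−M0)/(6·2)=1/8, b=Δ0−h0·(2M0+M1)/6=1/2
seg 1: a=-3, c=M1/2=3/4, d=(M2−M1)/(6·2)=-1/8, b=Δ1−h1·(2M1+M2)/6=2
t_q=3/2 → seg 0, τ=3/2; S=-5+1/2·τ+0·τ²+1/8·τ³=-245/64

  seg 0: a=-5 b=1/2 c=0 d=1/8
  seg 1: a=-3 b=2 c=3/4 d=-1/8
S(3/2) = -245/64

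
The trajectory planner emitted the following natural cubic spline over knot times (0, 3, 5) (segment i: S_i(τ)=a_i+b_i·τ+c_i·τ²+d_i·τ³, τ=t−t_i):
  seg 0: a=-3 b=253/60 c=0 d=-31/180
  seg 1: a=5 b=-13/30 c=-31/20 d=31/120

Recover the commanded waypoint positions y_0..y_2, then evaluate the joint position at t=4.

y_0=-3 y_1=5 y_2=0
S(4) = 131/40

y_0 = S_0(0) = a_0 = -3
y_1 = S_1(0) = a_1 = 5
y_2 = S_1(2) = 0
t_q=4 is in segment 1 (τ=1); S_1(τ)=131/40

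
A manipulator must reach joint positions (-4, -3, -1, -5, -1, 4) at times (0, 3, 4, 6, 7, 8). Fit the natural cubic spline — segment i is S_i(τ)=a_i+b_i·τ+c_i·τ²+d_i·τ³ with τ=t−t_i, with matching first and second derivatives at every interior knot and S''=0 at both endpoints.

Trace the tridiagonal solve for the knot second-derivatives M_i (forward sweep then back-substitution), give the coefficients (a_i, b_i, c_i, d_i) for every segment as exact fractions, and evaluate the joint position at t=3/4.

  seg 0: a=-4 b=-2119/2859 c=0 d=1024/8577
  seg 1: a=-3 b=7097/2859 c=1024/953 d=-4451/2859
  seg 2: a=-1 b=-112/2859 c=-3427/953 d=3739/2859
  seg 3: a=-5 b=3632/2859 c=4051/953 d=-4349/2859
  seg 4: a=-1 b=14891/2859 c=-298/953 d=298/2859
S(3/4) = -17175/3812

Δ: Δ0=1/3, Δ1=2, Δ2=-2, Δ3=4, Δ4=5
row 1: diag=8, rhs=10; c'=1/8, d'=5/4
row 2: denom=6−1·1/8=47/8; d'=(-24−1·5/4)/(47/8)=-202/47
row 3: denom=6−2·16/47=250/47; d'=(36−2·-202/47)/(250/47)=1048/125
row 4: denom=4−1·47/250=953/250; d'=(6−1·1048/125)/(953/250)=-596/953
back: M4=-596/953
back: M3=1048/125−47/250·-596/953=8102/953
back: M2=-202/47−16/47·8102/953=-6854/953
back: M1=5/4−1/8·-6854/953=2048/953
M: M0=0, M1=2048/953, M2=-6854/953, M3=8102/953, M4=-596/953, M5=0
seg 0: a=-4, c=M0/2=0, d=(M1−M0)/(6·3)=1024/8577, b=Δ0−h0·(2M0+M1)/6=-2119/2859
seg 1: a=-3, c=M1/2=1024/953, d=(M2−M1)/(6·1)=-4451/2859, b=Δ1−h1·(2M1+M2)/6=7097/2859
seg 2: a=-1, c=M2/2=-3427/953, d=(M3−M2)/(6·2)=3739/2859, b=Δ2−h2·(2M2+M3)/6=-112/2859
seg 3: a=-5, c=M3/2=4051/953, d=(M4−M3)/(6·1)=-4349/2859, b=Δ3−h3·(2M3+M4)/6=3632/2859
seg 4: a=-1, c=M4/2=-298/953, d=(M5−M4)/(6·1)=298/2859, b=Δ4−h4·(2M4+M5)/6=14891/2859
t_q=3/4 → seg 0, τ=3/4; S=-4+-2119/2859·τ+0·τ²+1024/8577·τ³=-17175/3812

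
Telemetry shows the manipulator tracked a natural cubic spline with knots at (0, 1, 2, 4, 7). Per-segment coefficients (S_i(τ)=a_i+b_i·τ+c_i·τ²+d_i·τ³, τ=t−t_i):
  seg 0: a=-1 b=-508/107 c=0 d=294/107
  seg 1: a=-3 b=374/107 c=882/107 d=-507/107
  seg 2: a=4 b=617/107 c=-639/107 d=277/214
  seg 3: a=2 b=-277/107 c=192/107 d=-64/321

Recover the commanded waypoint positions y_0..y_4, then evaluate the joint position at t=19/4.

y_0=-1 y_1=-3 y_2=4 y_3=2 y_4=5
S(19/4) = 421/428

y_0 = S_0(0) = a_0 = -1
y_1 = S_1(0) = a_1 = -3
y_2 = S_2(0) = a_2 = 4
y_3 = S_3(0) = a_3 = 2
y_4 = S_3(3) = 5
t_q=19/4 is in segment 3 (τ=3/4); S_3(τ)=421/428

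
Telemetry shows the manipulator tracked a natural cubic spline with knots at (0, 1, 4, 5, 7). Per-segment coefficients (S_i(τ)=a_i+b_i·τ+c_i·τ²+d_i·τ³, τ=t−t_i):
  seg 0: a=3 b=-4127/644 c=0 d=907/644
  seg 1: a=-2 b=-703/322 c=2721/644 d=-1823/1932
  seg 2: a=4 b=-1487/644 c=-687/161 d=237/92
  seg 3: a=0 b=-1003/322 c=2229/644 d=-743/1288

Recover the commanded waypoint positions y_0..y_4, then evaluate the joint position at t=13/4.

y_0 = S_0(0) = a_0 = 3
y_1 = S_1(0) = a_1 = -2
y_2 = S_2(0) = a_2 = 4
y_3 = S_3(0) = a_3 = 0
y_4 = S_3(2) = 3
t_q=13/4 is in segment 1 (τ=9/4); S_1(τ)=153719/41216

y_0=3 y_1=-2 y_2=4 y_3=0 y_4=3
S(13/4) = 153719/41216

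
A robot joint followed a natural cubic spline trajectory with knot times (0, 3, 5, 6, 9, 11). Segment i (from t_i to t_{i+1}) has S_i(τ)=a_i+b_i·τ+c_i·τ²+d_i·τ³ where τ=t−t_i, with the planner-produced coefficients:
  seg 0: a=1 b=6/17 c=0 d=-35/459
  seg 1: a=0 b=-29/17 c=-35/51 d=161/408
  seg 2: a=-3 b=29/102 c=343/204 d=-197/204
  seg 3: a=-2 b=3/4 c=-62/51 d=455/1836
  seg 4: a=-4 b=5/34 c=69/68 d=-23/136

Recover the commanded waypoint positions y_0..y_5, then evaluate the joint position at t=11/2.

y_0=1 y_1=0 y_2=-3 y_3=-2 y_4=-4 y_5=-1
S(11/2) = -4175/1632

y_0 = S_0(0) = a_0 = 1
y_1 = S_1(0) = a_1 = 0
y_2 = S_2(0) = a_2 = -3
y_3 = S_3(0) = a_3 = -2
y_4 = S_4(0) = a_4 = -4
y_5 = S_4(2) = -1
t_q=11/2 is in segment 2 (τ=1/2); S_2(τ)=-4175/1632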